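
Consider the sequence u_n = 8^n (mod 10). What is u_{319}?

2

Listing terms: u_0 = 1, u_1 = 8, u_2 = 4, u_3 = 2, u_4 = 6, u_5 = 8.
Since u_5 = u_1 = 8, the sequence is eventually periodic: after a pre-period of length 1 it cycles with period 4.
For n ≥ 1, u_n depends only on (n - 1) mod 4. (319 - 1) mod 4 = 2, so u_{319} = u_3 = 2.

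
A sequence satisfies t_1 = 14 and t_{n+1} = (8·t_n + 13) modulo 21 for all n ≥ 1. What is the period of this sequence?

t_1 = 14,  t_2 = 20,  t_3 = 5,  t_4 = 11,  t_5 = 17,  t_6 = 2,  t_7 = 8,  t_8 = 14.
The sequence repeats with period 7.

7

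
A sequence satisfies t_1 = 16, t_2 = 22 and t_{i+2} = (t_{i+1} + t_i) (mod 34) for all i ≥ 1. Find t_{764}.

t_1 = 16,  t_2 = 22,  t_3 = 4,  t_4 = 26,  t_5 = 30,  t_6 = 22,  t_7 = 18,  t_8 = 6,  t_9 = 24,  t_{10} = 30,  t_{11} = 20,  t_{12} = 16,  t_{13} = 2,  t_{14} = 18,  t_{15} = 20,  t_{16} = 4,  t_{17} = 24,  t_{18} = 28,  t_{19} = 18,  t_{20} = 12,  t_{21} = 30,  t_{22} = 8,  t_{23} = 4,  t_{24} = 12,  t_{25} = 16,  t_{26} = 28,  t_{27} = 10,  t_{28} = 4,  t_{29} = 14,  t_{30} = 18,  t_{31} = 32,  t_{32} = 16,  t_{33} = 14,  t_{34} = 30,  t_{35} = 10,  t_{36} = 6,  t_{37} = 16,  t_{38} = 22.
Since (t_{37}, t_{38}) = (t_1, t_2) = (16, 22) (two consecutive terms determine the rest), the sequence is periodic with period 36.
(764 - 1) mod 36 = 7, so t_{764} = t_8 = 6.

6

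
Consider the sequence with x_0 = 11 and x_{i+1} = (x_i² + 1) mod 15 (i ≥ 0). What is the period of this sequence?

3

x_0 = 11; x_1 = 2; x_2 = 5; x_3 = 11.
The sequence repeats with period 3.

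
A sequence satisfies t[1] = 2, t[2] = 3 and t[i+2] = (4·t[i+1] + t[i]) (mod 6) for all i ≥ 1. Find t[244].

We have t[1] = 2, t[2] = 3, t[3] = 2, t[4] = 5, t[5] = 4, t[6] = 3, t[7] = 4, t[8] = 1, t[9] = 2, t[10] = 3.
Since (t[9], t[10]) = (t[1], t[2]) = (2, 3) (two consecutive terms determine the rest), the sequence is periodic with period 8.
(244 - 1) mod 8 = 3, so t[244] = t[4] = 5.

5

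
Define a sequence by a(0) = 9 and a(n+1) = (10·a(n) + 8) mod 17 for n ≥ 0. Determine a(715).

Computing terms: a(0) = 9,  a(1) = 13,  a(2) = 2,  a(3) = 11,  a(4) = 16,  a(5) = 15,  a(6) = 5,  a(7) = 7,  a(8) = 10,  a(9) = 6,  a(10) = 0,  a(11) = 8,  a(12) = 3,  a(13) = 4,  a(14) = 14,  a(15) = 12,  a(16) = 9.
The sequence repeats with period 16.
(715 - 0) mod 16 = 11, so a(715) = a(11) = 8.

8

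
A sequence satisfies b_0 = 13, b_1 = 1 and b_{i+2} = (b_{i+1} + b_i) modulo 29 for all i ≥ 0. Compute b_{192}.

4

b_0 = 13,  b_1 = 1,  b_2 = 14,  b_3 = 15,  b_4 = 0,  b_5 = 15,  b_6 = 15,  b_7 = 1,  b_8 = 16,  b_9 = 17,  b_{10} = 4,  b_{11} = 21,  b_{12} = 25,  b_{13} = 17,  b_{14} = 13,  b_{15} = 1.
The sequence repeats with period 14.
So b_{192} = b_{0 + ((192-0) mod 14)} = b_{10} = 4.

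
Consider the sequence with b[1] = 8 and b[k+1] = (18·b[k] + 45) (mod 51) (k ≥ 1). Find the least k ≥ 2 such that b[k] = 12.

Listing terms: b[1] = 8,  b[2] = 36,  b[3] = 30,  b[4] = 24,  b[5] = 18,  b[6] = 12,  b[7] = 6,  b[8] = 0,  b[9] = 45,  b[10] = 39,  b[11] = 33,  b[12] = 27,  b[13] = 21,  b[14] = 15,  b[15] = 9,  b[16] = 3,  b[17] = 48,  b[18] = 42,  b[19] = 36.
Since b[19] = b[2] = 36, the sequence is eventually periodic: after a pre-period of length 1 it cycles with period 17.
The value 12 first appears (with k ≥ 2) at b[6].

6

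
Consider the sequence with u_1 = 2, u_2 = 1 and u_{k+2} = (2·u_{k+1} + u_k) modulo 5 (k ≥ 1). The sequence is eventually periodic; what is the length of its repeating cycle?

12

u_1 = 2, u_2 = 1, u_3 = 4, u_4 = 4, u_5 = 2, u_6 = 3, u_7 = 3, u_8 = 4, u_9 = 1, u_{10} = 1, u_{11} = 3, u_{12} = 2, u_{13} = 2, u_{14} = 1.
Since (u_{13}, u_{14}) = (u_1, u_2) = (2, 1) (two consecutive terms determine the rest), the sequence is periodic with period 12.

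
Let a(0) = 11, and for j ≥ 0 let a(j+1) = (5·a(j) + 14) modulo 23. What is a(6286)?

a(0) = 11; a(1) = 0; a(2) = 14; a(3) = 15; a(4) = 20; a(5) = 22; a(6) = 9; a(7) = 13; a(8) = 10; a(9) = 18; a(10) = 12; a(11) = 5; a(12) = 16; a(13) = 2; a(14) = 1; a(15) = 19; a(16) = 17; a(17) = 7; a(18) = 3; a(19) = 6; a(20) = 21; a(21) = 4; a(22) = 11.
The sequence repeats with period 22.
(6286 - 0) mod 22 = 16, so a(6286) = a(16) = 17.

17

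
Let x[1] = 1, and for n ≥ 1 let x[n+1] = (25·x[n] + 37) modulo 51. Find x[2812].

x[1] = 1; x[2] = 11; x[3] = 6; x[4] = 34; x[5] = 20; x[6] = 27; x[7] = 49; x[8] = 38; x[9] = 18; x[10] = 28; x[11] = 23; x[12] = 0; x[13] = 37; x[14] = 44; x[15] = 15; x[16] = 4; x[17] = 35; x[18] = 45; x[19] = 40; x[20] = 17; x[21] = 3; x[22] = 10; x[23] = 32; x[24] = 21; x[25] = 1.
Since x[25] = x[1] = 1, the sequence is periodic with period 24.
(2812 - 1) mod 24 = 3, so x[2812] = x[4] = 34.

34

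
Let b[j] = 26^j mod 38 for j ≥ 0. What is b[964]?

26

Computing terms: b[0] = 1,  b[1] = 26,  b[2] = 30,  b[3] = 20,  b[4] = 26.
Since b[4] = b[1] = 26, the sequence is eventually periodic: after a pre-period of length 1 it cycles with period 3.
For j ≥ 1, b[j] depends only on (j - 1) mod 3. (964 - 1) mod 3 = 0, so b[964] = b[1] = 26.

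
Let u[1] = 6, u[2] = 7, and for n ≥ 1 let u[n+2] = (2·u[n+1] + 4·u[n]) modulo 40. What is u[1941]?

We have u[1] = 6,  u[2] = 7,  u[3] = 38,  u[4] = 24,  u[5] = 0,  u[6] = 16,  u[7] = 32,  u[8] = 8,  u[9] = 24,  u[10] = 0.
Since (u[9], u[10]) = (u[4], u[5]) = (24, 0) (two consecutive terms determine the rest), the sequence is eventually periodic: after a pre-period of length 3 it cycles with period 5.
For n ≥ 4, u[n] depends only on (n - 4) mod 5. (1941 - 4) mod 5 = 2, so u[1941] = u[6] = 16.

16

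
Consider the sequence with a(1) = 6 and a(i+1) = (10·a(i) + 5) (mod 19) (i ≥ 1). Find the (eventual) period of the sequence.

18

Listing terms: a(1) = 6; a(2) = 8; a(3) = 9; a(4) = 0; a(5) = 5; a(6) = 17; a(7) = 4; a(8) = 7; a(9) = 18; a(10) = 14; a(11) = 12; a(12) = 11; a(13) = 1; a(14) = 15; a(15) = 3; a(16) = 16; a(17) = 13; a(18) = 2; a(19) = 6.
The sequence repeats with period 18.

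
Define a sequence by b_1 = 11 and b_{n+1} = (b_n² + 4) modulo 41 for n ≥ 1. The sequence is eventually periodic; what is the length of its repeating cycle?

Computing terms: b_1 = 11, b_2 = 2, b_3 = 8, b_4 = 27, b_5 = 36, b_6 = 29, b_7 = 25, b_8 = 14, b_9 = 36.
Since b_9 = b_5 = 36, the sequence is eventually periodic: after a pre-period of length 4 it cycles with period 4.

4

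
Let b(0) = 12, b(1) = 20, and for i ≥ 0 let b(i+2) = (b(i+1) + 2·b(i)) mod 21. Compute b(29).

4

b(0) = 12,  b(1) = 20,  b(2) = 2,  b(3) = 0,  b(4) = 4,  b(5) = 4,  b(6) = 12,  b(7) = 20.
The sequence repeats with period 6.
So b(29) = b(0 + ((29-0) mod 6)) = b(5) = 4.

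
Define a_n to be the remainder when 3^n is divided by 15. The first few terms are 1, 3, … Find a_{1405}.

3

Listing terms: a_0 = 1,  a_1 = 3,  a_2 = 9,  a_3 = 12,  a_4 = 6,  a_5 = 3.
Since a_5 = a_1 = 3, the sequence is eventually periodic: after a pre-period of length 1 it cycles with period 4.
For n ≥ 1, a_n depends only on (n - 1) mod 4. (1405 - 1) mod 4 = 0, so a_{1405} = a_1 = 3.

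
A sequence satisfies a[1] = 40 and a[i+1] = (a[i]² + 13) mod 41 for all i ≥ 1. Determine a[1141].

a[1] = 40; a[2] = 14; a[3] = 4; a[4] = 29; a[5] = 34; a[6] = 21; a[7] = 3; a[8] = 22; a[9] = 5; a[10] = 38; a[11] = 22.
Since a[11] = a[8] = 22, the sequence is eventually periodic: after a pre-period of length 7 it cycles with period 3.
For i ≥ 8, a[i] depends only on (i - 8) mod 3. (1141 - 8) mod 3 = 2, so a[1141] = a[10] = 38.

38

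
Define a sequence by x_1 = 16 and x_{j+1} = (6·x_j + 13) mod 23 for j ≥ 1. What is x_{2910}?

7

x_1 = 16,  x_2 = 17,  x_3 = 0,  x_4 = 13,  x_5 = 22,  x_6 = 7,  x_7 = 9,  x_8 = 21,  x_9 = 1,  x_{10} = 19,  x_{11} = 12,  x_{12} = 16.
The sequence repeats with period 11.
(2910 - 1) mod 11 = 5, so x_{2910} = x_6 = 7.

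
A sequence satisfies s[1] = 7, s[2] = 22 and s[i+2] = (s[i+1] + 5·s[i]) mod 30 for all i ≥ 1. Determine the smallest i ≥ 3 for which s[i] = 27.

Computing terms: s[1] = 7; s[2] = 22; s[3] = 27; s[4] = 17; s[5] = 2; s[6] = 27; s[7] = 7; s[8] = 22.
Since (s[7], s[8]) = (s[1], s[2]) = (7, 22) (two consecutive terms determine the rest), the sequence is periodic with period 6.
The value 27 first appears (with i ≥ 3) at s[3].

3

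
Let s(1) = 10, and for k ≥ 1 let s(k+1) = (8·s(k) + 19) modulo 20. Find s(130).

We have s(1) = 10, s(2) = 19, s(3) = 11, s(4) = 7, s(5) = 15, s(6) = 19.
Since s(6) = s(2) = 19, the sequence is eventually periodic: after a pre-period of length 1 it cycles with period 4.
For k ≥ 2, s(k) depends only on (k - 2) mod 4. (130 - 2) mod 4 = 0, so s(130) = s(2) = 19.

19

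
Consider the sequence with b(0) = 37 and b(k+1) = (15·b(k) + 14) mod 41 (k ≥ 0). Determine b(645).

Computing terms: b(0) = 37; b(1) = 36; b(2) = 21; b(3) = 1; b(4) = 29; b(5) = 39; b(6) = 25; b(7) = 20; b(8) = 27; b(9) = 9; b(10) = 26; b(11) = 35; b(12) = 6; b(13) = 22; b(14) = 16; b(15) = 8; b(16) = 11; b(17) = 15; b(18) = 34; b(19) = 32; b(20) = 2; b(21) = 3; b(22) = 18; b(23) = 38; b(24) = 10; b(25) = 0; b(26) = 14; b(27) = 19; b(28) = 12; b(29) = 30; b(30) = 13; b(31) = 4; b(32) = 33; b(33) = 17; b(34) = 23; b(35) = 31; b(36) = 28; b(37) = 24; b(38) = 5; b(39) = 7; b(40) = 37.
Since b(40) = b(0) = 37, the sequence is periodic with period 40.
(645 - 0) mod 40 = 5, so b(645) = b(5) = 39.

39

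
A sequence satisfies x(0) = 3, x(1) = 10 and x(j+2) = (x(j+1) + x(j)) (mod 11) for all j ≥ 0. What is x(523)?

1

Computing terms: x(0) = 3; x(1) = 10; x(2) = 2; x(3) = 1; x(4) = 3; x(5) = 4; x(6) = 7; x(7) = 0; x(8) = 7; x(9) = 7; x(10) = 3; x(11) = 10.
The sequence repeats with period 10.
(523 - 0) mod 10 = 3, so x(523) = x(3) = 1.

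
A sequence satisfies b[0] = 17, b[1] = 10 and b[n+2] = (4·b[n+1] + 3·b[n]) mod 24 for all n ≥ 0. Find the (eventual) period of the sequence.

4

Computing terms: b[0] = 17,  b[1] = 10,  b[2] = 19,  b[3] = 10,  b[4] = 1,  b[5] = 10,  b[6] = 19.
Since (b[5], b[6]) = (b[1], b[2]) = (10, 19) (two consecutive terms determine the rest), the sequence is eventually periodic: after a pre-period of length 1 it cycles with period 4.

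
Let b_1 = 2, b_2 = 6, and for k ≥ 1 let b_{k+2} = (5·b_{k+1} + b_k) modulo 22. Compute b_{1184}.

16

Computing terms: b_1 = 2, b_2 = 6, b_3 = 10, b_4 = 12, b_5 = 4, b_6 = 10, b_7 = 10, b_8 = 16, b_9 = 2, b_{10} = 4, b_{11} = 0, b_{12} = 4, b_{13} = 20, b_{14} = 16, b_{15} = 12, b_{16} = 10, b_{17} = 18, b_{18} = 12, b_{19} = 12, b_{20} = 6, b_{21} = 20, b_{22} = 18, b_{23} = 0, b_{24} = 18, b_{25} = 2, b_{26} = 6.
Since (b_{25}, b_{26}) = (b_1, b_2) = (2, 6) (two consecutive terms determine the rest), the sequence is periodic with period 24.
So b_{1184} = b_{1 + ((1184-1) mod 24)} = b_8 = 16.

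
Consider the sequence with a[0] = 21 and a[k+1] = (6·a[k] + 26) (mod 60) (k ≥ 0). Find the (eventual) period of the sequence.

a[0] = 21,  a[1] = 32,  a[2] = 38,  a[3] = 14,  a[4] = 50,  a[5] = 26,  a[6] = 2,  a[7] = 38.
Since a[7] = a[2] = 38, the sequence is eventually periodic: after a pre-period of length 2 it cycles with period 5.

5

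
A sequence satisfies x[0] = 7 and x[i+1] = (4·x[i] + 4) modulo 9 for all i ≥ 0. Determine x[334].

5

Computing terms: x[0] = 7, x[1] = 5, x[2] = 6, x[3] = 1, x[4] = 8, x[5] = 0, x[6] = 4, x[7] = 2, x[8] = 3, x[9] = 7.
Since x[9] = x[0] = 7, the sequence is periodic with period 9.
So x[334] = x[0 + ((334-0) mod 9)] = x[1] = 5.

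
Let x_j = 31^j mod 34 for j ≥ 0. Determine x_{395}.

x_0 = 1; x_1 = 31; x_2 = 9; x_3 = 7; x_4 = 13; x_5 = 29; x_6 = 15; x_7 = 23; x_8 = 33; x_9 = 3; x_{10} = 25; x_{11} = 27; x_{12} = 21; x_{13} = 5; x_{14} = 19; x_{15} = 11; x_{16} = 1.
The sequence repeats with period 16.
So x_{395} = x_{0 + ((395-0) mod 16)} = x_{11} = 27.

27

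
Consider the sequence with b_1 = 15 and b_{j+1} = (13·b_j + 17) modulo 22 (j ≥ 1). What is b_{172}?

14

Listing terms: b_1 = 15, b_2 = 14, b_3 = 1, b_4 = 8, b_5 = 11, b_6 = 6, b_7 = 7, b_8 = 20, b_9 = 13, b_{10} = 10, b_{11} = 15.
Since b_{11} = b_1 = 15, the sequence is periodic with period 10.
(172 - 1) mod 10 = 1, so b_{172} = b_2 = 14.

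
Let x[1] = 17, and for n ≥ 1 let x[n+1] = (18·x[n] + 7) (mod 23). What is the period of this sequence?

11

Computing terms: x[1] = 17; x[2] = 14; x[3] = 6; x[4] = 0; x[5] = 7; x[6] = 18; x[7] = 9; x[8] = 8; x[9] = 13; x[10] = 11; x[11] = 21; x[12] = 17.
The sequence repeats with period 11.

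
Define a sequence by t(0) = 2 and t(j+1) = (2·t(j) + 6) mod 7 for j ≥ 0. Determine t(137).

5

We have t(0) = 2; t(1) = 3; t(2) = 5; t(3) = 2.
The sequence repeats with period 3.
(137 - 0) mod 3 = 2, so t(137) = t(2) = 5.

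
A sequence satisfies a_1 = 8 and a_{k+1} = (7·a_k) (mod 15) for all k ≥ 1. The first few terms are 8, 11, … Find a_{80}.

14

Listing terms: a_1 = 8; a_2 = 11; a_3 = 2; a_4 = 14; a_5 = 8.
Since a_5 = a_1 = 8, the sequence is periodic with period 4.
So a_{80} = a_{1 + ((80-1) mod 4)} = a_4 = 14.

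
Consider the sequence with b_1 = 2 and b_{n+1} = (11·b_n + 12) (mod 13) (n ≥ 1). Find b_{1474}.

1

We have b_1 = 2, b_2 = 8, b_3 = 9, b_4 = 7, b_5 = 11, b_6 = 3, b_7 = 6, b_8 = 0, b_9 = 12, b_{10} = 1, b_{11} = 10, b_{12} = 5, b_{13} = 2.
The sequence repeats with period 12.
(1474 - 1) mod 12 = 9, so b_{1474} = b_{10} = 1.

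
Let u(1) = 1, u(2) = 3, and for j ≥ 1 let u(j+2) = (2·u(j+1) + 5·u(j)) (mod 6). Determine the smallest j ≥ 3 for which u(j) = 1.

u(1) = 1, u(2) = 3, u(3) = 5, u(4) = 1, u(5) = 3.
The sequence repeats with period 3.
The value 1 next appears (with j ≥ 3) at u(4).

4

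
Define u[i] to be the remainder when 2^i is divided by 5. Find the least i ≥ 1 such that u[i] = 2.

We have u[0] = 1,  u[1] = 2,  u[2] = 4,  u[3] = 3,  u[4] = 1.
The sequence repeats with period 4.
The value 2 first appears (with i ≥ 1) at u[1].

1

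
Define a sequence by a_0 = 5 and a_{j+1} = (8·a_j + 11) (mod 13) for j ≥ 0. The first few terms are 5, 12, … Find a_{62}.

a_0 = 5; a_1 = 12; a_2 = 3; a_3 = 9; a_4 = 5.
Since a_4 = a_0 = 5, the sequence is periodic with period 4.
(62 - 0) mod 4 = 2, so a_{62} = a_2 = 3.

3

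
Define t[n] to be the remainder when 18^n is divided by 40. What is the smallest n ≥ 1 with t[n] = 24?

6

We have t[0] = 1,  t[1] = 18,  t[2] = 4,  t[3] = 32,  t[4] = 16,  t[5] = 8,  t[6] = 24,  t[7] = 32.
Since t[7] = t[3] = 32, the sequence is eventually periodic: after a pre-period of length 3 it cycles with period 4.
The value 24 first appears (with n ≥ 1) at t[6].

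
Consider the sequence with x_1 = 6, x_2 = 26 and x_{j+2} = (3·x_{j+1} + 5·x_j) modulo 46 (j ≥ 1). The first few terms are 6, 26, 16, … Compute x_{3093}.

Listing terms: x_1 = 6; x_2 = 26; x_3 = 16; x_4 = 40; x_5 = 16; x_6 = 18; x_7 = 42; x_8 = 32; x_9 = 30; x_{10} = 20; x_{11} = 26; x_{12} = 40; x_{13} = 20; x_{14} = 30; x_{15} = 6; x_{16} = 30; x_{17} = 28; x_{18} = 4; x_{19} = 14; x_{20} = 16; x_{21} = 26; x_{22} = 20; x_{23} = 6; x_{24} = 26.
The sequence repeats with period 22.
(3093 - 1) mod 22 = 12, so x_{3093} = x_{13} = 20.

20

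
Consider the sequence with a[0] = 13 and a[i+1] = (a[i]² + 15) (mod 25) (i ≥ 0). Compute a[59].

6

We have a[0] = 13; a[1] = 9; a[2] = 21; a[3] = 6; a[4] = 1; a[5] = 16; a[6] = 21.
Since a[6] = a[2] = 21, the sequence is eventually periodic: after a pre-period of length 2 it cycles with period 4.
For i ≥ 2, a[i] depends only on (i - 2) mod 4. (59 - 2) mod 4 = 1, so a[59] = a[3] = 6.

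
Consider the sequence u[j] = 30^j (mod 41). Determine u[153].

We have u[1] = 30,  u[2] = 39,  u[3] = 22,  u[4] = 4,  u[5] = 38,  u[6] = 33,  u[7] = 6,  u[8] = 16,  u[9] = 29,  u[10] = 9,  u[11] = 24,  u[12] = 23,  u[13] = 34,  u[14] = 36,  u[15] = 14,  u[16] = 10,  u[17] = 13,  u[18] = 21,  u[19] = 15,  u[20] = 40,  u[21] = 11,  u[22] = 2,  u[23] = 19,  u[24] = 37,  u[25] = 3,  u[26] = 8,  u[27] = 35,  u[28] = 25,  u[29] = 12,  u[30] = 32,  u[31] = 17,  u[32] = 18,  u[33] = 7,  u[34] = 5,  u[35] = 27,  u[36] = 31,  u[37] = 28,  u[38] = 20,  u[39] = 26,  u[40] = 1,  u[41] = 30.
The sequence repeats with period 40.
So u[153] = u[1 + ((153-1) mod 40)] = u[33] = 7.

7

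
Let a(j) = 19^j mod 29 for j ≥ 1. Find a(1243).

We have a(1) = 19,  a(2) = 13,  a(3) = 15,  a(4) = 24,  a(5) = 21,  a(6) = 22,  a(7) = 12,  a(8) = 25,  a(9) = 11,  a(10) = 6,  a(11) = 27,  a(12) = 20,  a(13) = 3,  a(14) = 28,  a(15) = 10,  a(16) = 16,  a(17) = 14,  a(18) = 5,  a(19) = 8,  a(20) = 7,  a(21) = 17,  a(22) = 4,  a(23) = 18,  a(24) = 23,  a(25) = 2,  a(26) = 9,  a(27) = 26,  a(28) = 1,  a(29) = 19.
The sequence repeats with period 28.
So a(1243) = a(1 + ((1243-1) mod 28)) = a(11) = 27.

27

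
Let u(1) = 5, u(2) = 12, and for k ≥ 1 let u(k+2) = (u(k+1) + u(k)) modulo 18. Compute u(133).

Computing terms: u(1) = 5, u(2) = 12, u(3) = 17, u(4) = 11, u(5) = 10, u(6) = 3, u(7) = 13, u(8) = 16, u(9) = 11, u(10) = 9, u(11) = 2, u(12) = 11, u(13) = 13, u(14) = 6, u(15) = 1, u(16) = 7, u(17) = 8, u(18) = 15, u(19) = 5, u(20) = 2, u(21) = 7, u(22) = 9, u(23) = 16, u(24) = 7, u(25) = 5, u(26) = 12.
The sequence repeats with period 24.
So u(133) = u(1 + ((133-1) mod 24)) = u(13) = 13.

13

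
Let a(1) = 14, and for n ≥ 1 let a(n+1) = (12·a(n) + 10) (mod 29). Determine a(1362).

a(1) = 14; a(2) = 4; a(3) = 0; a(4) = 10; a(5) = 14.
Since a(5) = a(1) = 14, the sequence is periodic with period 4.
(1362 - 1) mod 4 = 1, so a(1362) = a(2) = 4.

4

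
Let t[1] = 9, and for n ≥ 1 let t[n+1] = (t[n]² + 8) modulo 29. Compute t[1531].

t[1] = 9; t[2] = 2; t[3] = 12; t[4] = 7; t[5] = 28; t[6] = 9.
Since t[6] = t[1] = 9, the sequence is periodic with period 5.
So t[1531] = t[1 + ((1531-1) mod 5)] = t[1] = 9.

9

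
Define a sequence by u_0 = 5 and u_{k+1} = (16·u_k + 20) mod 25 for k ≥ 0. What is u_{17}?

20

We have u_0 = 5, u_1 = 0, u_2 = 20, u_3 = 15, u_4 = 10, u_5 = 5.
Since u_5 = u_0 = 5, the sequence is periodic with period 5.
So u_{17} = u_{0 + ((17-0) mod 5)} = u_2 = 20.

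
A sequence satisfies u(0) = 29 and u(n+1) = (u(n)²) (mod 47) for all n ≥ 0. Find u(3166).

16

u(0) = 29,  u(1) = 42,  u(2) = 25,  u(3) = 14,  u(4) = 8,  u(5) = 17,  u(6) = 7,  u(7) = 2,  u(8) = 4,  u(9) = 16,  u(10) = 21,  u(11) = 18,  u(12) = 42.
Since u(12) = u(1) = 42, the sequence is eventually periodic: after a pre-period of length 1 it cycles with period 11.
For n ≥ 1, u(n) depends only on (n - 1) mod 11. (3166 - 1) mod 11 = 8, so u(3166) = u(9) = 16.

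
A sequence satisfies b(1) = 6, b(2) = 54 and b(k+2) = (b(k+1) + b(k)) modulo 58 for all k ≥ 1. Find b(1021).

16

We have b(1) = 6, b(2) = 54, b(3) = 2, b(4) = 56, b(5) = 0, b(6) = 56, b(7) = 56, b(8) = 54, b(9) = 52, b(10) = 48, b(11) = 42, b(12) = 32, b(13) = 16, b(14) = 48, b(15) = 6, b(16) = 54.
The sequence repeats with period 14.
(1021 - 1) mod 14 = 12, so b(1021) = b(13) = 16.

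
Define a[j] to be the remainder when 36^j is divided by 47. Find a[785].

We have a[0] = 1; a[1] = 36; a[2] = 27; a[3] = 32; a[4] = 24; a[5] = 18; a[6] = 37; a[7] = 16; a[8] = 12; a[9] = 9; a[10] = 42; a[11] = 8; a[12] = 6; a[13] = 28; a[14] = 21; a[15] = 4; a[16] = 3; a[17] = 14; a[18] = 34; a[19] = 2; a[20] = 25; a[21] = 7; a[22] = 17; a[23] = 1.
Since a[23] = a[0] = 1, the sequence is periodic with period 23.
So a[785] = a[0 + ((785-0) mod 23)] = a[3] = 32.

32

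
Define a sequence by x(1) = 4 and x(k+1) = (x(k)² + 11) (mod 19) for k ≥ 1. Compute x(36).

1

x(1) = 4; x(2) = 8; x(3) = 18; x(4) = 12; x(5) = 3; x(6) = 1; x(7) = 12.
Since x(7) = x(4) = 12, the sequence is eventually periodic: after a pre-period of length 3 it cycles with period 3.
For k ≥ 4, x(k) depends only on (k - 4) mod 3. (36 - 4) mod 3 = 2, so x(36) = x(6) = 1.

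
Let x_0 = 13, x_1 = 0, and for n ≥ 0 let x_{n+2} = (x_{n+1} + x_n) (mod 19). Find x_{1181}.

x_0 = 13, x_1 = 0, x_2 = 13, x_3 = 13, x_4 = 7, x_5 = 1, x_6 = 8, x_7 = 9, x_8 = 17, x_9 = 7, x_{10} = 5, x_{11} = 12, x_{12} = 17, x_{13} = 10, x_{14} = 8, x_{15} = 18, x_{16} = 7, x_{17} = 6, x_{18} = 13, x_{19} = 0.
The sequence repeats with period 18.
(1181 - 0) mod 18 = 11, so x_{1181} = x_{11} = 12.

12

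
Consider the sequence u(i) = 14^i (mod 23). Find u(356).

6

u(1) = 14, u(2) = 12, u(3) = 7, u(4) = 6, u(5) = 15, u(6) = 3, u(7) = 19, u(8) = 13, u(9) = 21, u(10) = 18, u(11) = 22, u(12) = 9, u(13) = 11, u(14) = 16, u(15) = 17, u(16) = 8, u(17) = 20, u(18) = 4, u(19) = 10, u(20) = 2, u(21) = 5, u(22) = 1, u(23) = 14.
The sequence repeats with period 22.
(356 - 1) mod 22 = 3, so u(356) = u(4) = 6.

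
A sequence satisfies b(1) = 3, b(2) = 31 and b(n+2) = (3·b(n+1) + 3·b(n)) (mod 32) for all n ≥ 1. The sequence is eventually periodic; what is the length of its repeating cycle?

b(1) = 3, b(2) = 31, b(3) = 6, b(4) = 15, b(5) = 31, b(6) = 10, b(7) = 27, b(8) = 15, b(9) = 30, b(10) = 7, b(11) = 15, b(12) = 2, b(13) = 19, b(14) = 31, b(15) = 22, b(16) = 31, b(17) = 31, b(18) = 26, b(19) = 11, b(20) = 15, b(21) = 14, b(22) = 23, b(23) = 15, b(24) = 18, b(25) = 3, b(26) = 31.
Since (b(25), b(26)) = (b(1), b(2)) = (3, 31) (two consecutive terms determine the rest), the sequence is periodic with period 24.

24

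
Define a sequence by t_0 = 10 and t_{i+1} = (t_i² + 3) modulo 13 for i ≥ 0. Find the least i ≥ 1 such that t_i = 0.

4

Computing terms: t_0 = 10, t_1 = 12, t_2 = 4, t_3 = 6, t_4 = 0, t_5 = 3, t_6 = 12.
Since t_6 = t_1 = 12, the sequence is eventually periodic: after a pre-period of length 1 it cycles with period 5.
The value 0 first appears (with i ≥ 1) at t_4.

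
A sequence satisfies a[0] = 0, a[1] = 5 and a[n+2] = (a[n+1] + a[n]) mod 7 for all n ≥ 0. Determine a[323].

3

a[0] = 0; a[1] = 5; a[2] = 5; a[3] = 3; a[4] = 1; a[5] = 4; a[6] = 5; a[7] = 2; a[8] = 0; a[9] = 2; a[10] = 2; a[11] = 4; a[12] = 6; a[13] = 3; a[14] = 2; a[15] = 5; a[16] = 0; a[17] = 5.
Since (a[16], a[17]) = (a[0], a[1]) = (0, 5) (two consecutive terms determine the rest), the sequence is periodic with period 16.
(323 - 0) mod 16 = 3, so a[323] = a[3] = 3.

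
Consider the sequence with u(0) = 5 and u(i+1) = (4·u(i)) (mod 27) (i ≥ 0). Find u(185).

Listing terms: u(0) = 5,  u(1) = 20,  u(2) = 26,  u(3) = 23,  u(4) = 11,  u(5) = 17,  u(6) = 14,  u(7) = 2,  u(8) = 8,  u(9) = 5.
The sequence repeats with period 9.
(185 - 0) mod 9 = 5, so u(185) = u(5) = 17.

17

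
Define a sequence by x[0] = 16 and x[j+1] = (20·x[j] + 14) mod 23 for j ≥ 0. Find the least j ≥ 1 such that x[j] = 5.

We have x[0] = 16,  x[1] = 12,  x[2] = 1,  x[3] = 11,  x[4] = 4,  x[5] = 2,  x[6] = 8,  x[7] = 13,  x[8] = 21,  x[9] = 20,  x[10] = 0,  x[11] = 14,  x[12] = 18,  x[13] = 6,  x[14] = 19,  x[15] = 3,  x[16] = 5,  x[17] = 22,  x[18] = 17,  x[19] = 9,  x[20] = 10,  x[21] = 7,  x[22] = 16.
The sequence repeats with period 22.
The value 5 first appears (with j ≥ 1) at x[16].

16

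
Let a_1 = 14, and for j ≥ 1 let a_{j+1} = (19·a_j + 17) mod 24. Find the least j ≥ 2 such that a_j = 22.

5

Computing terms: a_1 = 14; a_2 = 19; a_3 = 18; a_4 = 23; a_5 = 22; a_6 = 3; a_7 = 2; a_8 = 7; a_9 = 6; a_{10} = 11; a_{11} = 10; a_{12} = 15; a_{13} = 14.
Since a_{13} = a_1 = 14, the sequence is periodic with period 12.
The value 22 first appears (with j ≥ 2) at a_5.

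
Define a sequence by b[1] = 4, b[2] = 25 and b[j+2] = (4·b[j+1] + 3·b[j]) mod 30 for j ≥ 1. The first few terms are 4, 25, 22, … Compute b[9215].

4

We have b[1] = 4; b[2] = 25; b[3] = 22; b[4] = 13; b[5] = 28; b[6] = 1; b[7] = 28; b[8] = 25; b[9] = 4; b[10] = 1; b[11] = 16; b[12] = 7; b[13] = 16; b[14] = 25; b[15] = 28; b[16] = 7; b[17] = 22; b[18] = 19; b[19] = 22; b[20] = 25; b[21] = 16; b[22] = 19; b[23] = 4; b[24] = 13; b[25] = 4; b[26] = 25.
Since (b[25], b[26]) = (b[1], b[2]) = (4, 25) (two consecutive terms determine the rest), the sequence is periodic with period 24.
So b[9215] = b[1 + ((9215-1) mod 24)] = b[23] = 4.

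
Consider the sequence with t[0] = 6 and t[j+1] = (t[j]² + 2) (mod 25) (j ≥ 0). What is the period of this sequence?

8

Listing terms: t[0] = 6,  t[1] = 13,  t[2] = 21,  t[3] = 18,  t[4] = 1,  t[5] = 3,  t[6] = 11,  t[7] = 23,  t[8] = 6.
The sequence repeats with period 8.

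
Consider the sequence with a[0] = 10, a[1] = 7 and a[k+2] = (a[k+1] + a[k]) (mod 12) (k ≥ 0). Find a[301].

11

Computing terms: a[0] = 10,  a[1] = 7,  a[2] = 5,  a[3] = 0,  a[4] = 5,  a[5] = 5,  a[6] = 10,  a[7] = 3,  a[8] = 1,  a[9] = 4,  a[10] = 5,  a[11] = 9,  a[12] = 2,  a[13] = 11,  a[14] = 1,  a[15] = 0,  a[16] = 1,  a[17] = 1,  a[18] = 2,  a[19] = 3,  a[20] = 5,  a[21] = 8,  a[22] = 1,  a[23] = 9,  a[24] = 10,  a[25] = 7.
The sequence repeats with period 24.
(301 - 0) mod 24 = 13, so a[301] = a[13] = 11.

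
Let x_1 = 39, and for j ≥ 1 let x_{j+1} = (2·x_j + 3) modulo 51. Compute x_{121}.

Listing terms: x_1 = 39, x_2 = 30, x_3 = 12, x_4 = 27, x_5 = 6, x_6 = 15, x_7 = 33, x_8 = 18, x_9 = 39.
The sequence repeats with period 8.
So x_{121} = x_{1 + ((121-1) mod 8)} = x_1 = 39.

39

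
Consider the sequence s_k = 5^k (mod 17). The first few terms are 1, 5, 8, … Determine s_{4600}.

16

Listing terms: s_0 = 1,  s_1 = 5,  s_2 = 8,  s_3 = 6,  s_4 = 13,  s_5 = 14,  s_6 = 2,  s_7 = 10,  s_8 = 16,  s_9 = 12,  s_{10} = 9,  s_{11} = 11,  s_{12} = 4,  s_{13} = 3,  s_{14} = 15,  s_{15} = 7,  s_{16} = 1.
The sequence repeats with period 16.
(4600 - 0) mod 16 = 8, so s_{4600} = s_8 = 16.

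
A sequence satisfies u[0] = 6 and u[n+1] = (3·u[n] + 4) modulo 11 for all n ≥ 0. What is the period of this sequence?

5

Listing terms: u[0] = 6, u[1] = 0, u[2] = 4, u[3] = 5, u[4] = 8, u[5] = 6.
The sequence repeats with period 5.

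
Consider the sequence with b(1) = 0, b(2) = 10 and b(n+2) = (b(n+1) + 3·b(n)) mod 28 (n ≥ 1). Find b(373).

0

We have b(1) = 0, b(2) = 10, b(3) = 10, b(4) = 12, b(5) = 14, b(6) = 22, b(7) = 8, b(8) = 18, b(9) = 14, b(10) = 12, b(11) = 26, b(12) = 6, b(13) = 0, b(14) = 18, b(15) = 18, b(16) = 16, b(17) = 14, b(18) = 6, b(19) = 20, b(20) = 10, b(21) = 14, b(22) = 16, b(23) = 2, b(24) = 22, b(25) = 0, b(26) = 10.
Since (b(25), b(26)) = (b(1), b(2)) = (0, 10) (two consecutive terms determine the rest), the sequence is periodic with period 24.
So b(373) = b(1 + ((373-1) mod 24)) = b(13) = 0.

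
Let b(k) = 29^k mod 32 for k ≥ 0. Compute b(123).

5

We have b(0) = 1,  b(1) = 29,  b(2) = 9,  b(3) = 5,  b(4) = 17,  b(5) = 13,  b(6) = 25,  b(7) = 21,  b(8) = 1.
Since b(8) = b(0) = 1, the sequence is periodic with period 8.
So b(123) = b(0 + ((123-0) mod 8)) = b(3) = 5.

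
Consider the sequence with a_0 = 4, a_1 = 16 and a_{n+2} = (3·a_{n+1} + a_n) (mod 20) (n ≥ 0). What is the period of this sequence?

12

Computing terms: a_0 = 4; a_1 = 16; a_2 = 12; a_3 = 12; a_4 = 8; a_5 = 16; a_6 = 16; a_7 = 4; a_8 = 8; a_9 = 8; a_{10} = 12; a_{11} = 4; a_{12} = 4; a_{13} = 16.
The sequence repeats with period 12.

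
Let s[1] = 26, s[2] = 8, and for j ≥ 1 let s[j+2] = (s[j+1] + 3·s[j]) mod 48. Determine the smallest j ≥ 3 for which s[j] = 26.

6

Computing terms: s[1] = 26,  s[2] = 8,  s[3] = 38,  s[4] = 14,  s[5] = 32,  s[6] = 26,  s[7] = 26,  s[8] = 8.
The sequence repeats with period 6.
The value 26 first appears (with j ≥ 3) at s[6].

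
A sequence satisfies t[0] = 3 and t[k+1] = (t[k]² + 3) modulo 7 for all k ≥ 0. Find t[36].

We have t[0] = 3; t[1] = 5; t[2] = 0; t[3] = 3.
Since t[3] = t[0] = 3, the sequence is periodic with period 3.
So t[36] = t[0 + ((36-0) mod 3)] = t[0] = 3.

3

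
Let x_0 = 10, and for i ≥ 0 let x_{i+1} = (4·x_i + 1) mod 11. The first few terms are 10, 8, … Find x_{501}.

8

Computing terms: x_0 = 10; x_1 = 8; x_2 = 0; x_3 = 1; x_4 = 5; x_5 = 10.
Since x_5 = x_0 = 10, the sequence is periodic with period 5.
(501 - 0) mod 5 = 1, so x_{501} = x_1 = 8.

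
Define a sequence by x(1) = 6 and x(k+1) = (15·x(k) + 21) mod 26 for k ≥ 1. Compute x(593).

8

x(1) = 6,  x(2) = 7,  x(3) = 22,  x(4) = 13,  x(5) = 8,  x(6) = 11,  x(7) = 4,  x(8) = 3,  x(9) = 14,  x(10) = 23,  x(11) = 2,  x(12) = 25,  x(13) = 6.
The sequence repeats with period 12.
(593 - 1) mod 12 = 4, so x(593) = x(5) = 8.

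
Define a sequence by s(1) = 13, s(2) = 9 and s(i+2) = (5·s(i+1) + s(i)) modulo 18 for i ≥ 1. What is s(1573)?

s(1) = 13,  s(2) = 9,  s(3) = 4,  s(4) = 11,  s(5) = 5,  s(6) = 0,  s(7) = 5,  s(8) = 7,  s(9) = 4,  s(10) = 9,  s(11) = 13,  s(12) = 2,  s(13) = 5,  s(14) = 9,  s(15) = 14,  s(16) = 7,  s(17) = 13,  s(18) = 0,  s(19) = 13,  s(20) = 11,  s(21) = 14,  s(22) = 9,  s(23) = 5,  s(24) = 16,  s(25) = 13,  s(26) = 9.
Since (s(25), s(26)) = (s(1), s(2)) = (13, 9) (two consecutive terms determine the rest), the sequence is periodic with period 24.
(1573 - 1) mod 24 = 12, so s(1573) = s(13) = 5.

5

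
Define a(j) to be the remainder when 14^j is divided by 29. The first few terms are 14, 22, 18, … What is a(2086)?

a(1) = 14,  a(2) = 22,  a(3) = 18,  a(4) = 20,  a(5) = 19,  a(6) = 5,  a(7) = 12,  a(8) = 23,  a(9) = 3,  a(10) = 13,  a(11) = 8,  a(12) = 25,  a(13) = 2,  a(14) = 28,  a(15) = 15,  a(16) = 7,  a(17) = 11,  a(18) = 9,  a(19) = 10,  a(20) = 24,  a(21) = 17,  a(22) = 6,  a(23) = 26,  a(24) = 16,  a(25) = 21,  a(26) = 4,  a(27) = 27,  a(28) = 1,  a(29) = 14.
Since a(29) = a(1) = 14, the sequence is periodic with period 28.
So a(2086) = a(1 + ((2086-1) mod 28)) = a(14) = 28.

28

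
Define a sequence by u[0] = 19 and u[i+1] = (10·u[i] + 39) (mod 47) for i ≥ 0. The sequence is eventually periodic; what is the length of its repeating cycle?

46

Listing terms: u[0] = 19; u[1] = 41; u[2] = 26; u[3] = 17; u[4] = 21; u[5] = 14; u[6] = 38; u[7] = 43; u[8] = 46; u[9] = 29; u[10] = 0; u[11] = 39; u[12] = 6; u[13] = 5; u[14] = 42; u[15] = 36; u[16] = 23; u[17] = 34; u[18] = 3; u[19] = 22; u[20] = 24; u[21] = 44; u[22] = 9; u[23] = 35; u[24] = 13; u[25] = 28; u[26] = 37; u[27] = 33; u[28] = 40; u[29] = 16; u[30] = 11; u[31] = 8; u[32] = 25; u[33] = 7; u[34] = 15; u[35] = 1; u[36] = 2; u[37] = 12; u[38] = 18; u[39] = 31; u[40] = 20; u[41] = 4; u[42] = 32; u[43] = 30; u[44] = 10; u[45] = 45; u[46] = 19.
The sequence repeats with period 46.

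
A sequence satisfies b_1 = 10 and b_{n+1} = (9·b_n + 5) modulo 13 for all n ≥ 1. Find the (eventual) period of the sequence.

3

Computing terms: b_1 = 10; b_2 = 4; b_3 = 2; b_4 = 10.
Since b_4 = b_1 = 10, the sequence is periodic with period 3.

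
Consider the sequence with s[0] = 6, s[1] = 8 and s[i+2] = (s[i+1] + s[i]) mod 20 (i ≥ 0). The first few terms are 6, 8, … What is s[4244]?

6

Listing terms: s[0] = 6, s[1] = 8, s[2] = 14, s[3] = 2, s[4] = 16, s[5] = 18, s[6] = 14, s[7] = 12, s[8] = 6, s[9] = 18, s[10] = 4, s[11] = 2, s[12] = 6, s[13] = 8.
The sequence repeats with period 12.
(4244 - 0) mod 12 = 8, so s[4244] = s[8] = 6.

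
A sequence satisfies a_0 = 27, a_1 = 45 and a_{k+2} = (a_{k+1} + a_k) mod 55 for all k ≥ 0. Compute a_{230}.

We have a_0 = 27; a_1 = 45; a_2 = 17; a_3 = 7; a_4 = 24; a_5 = 31; a_6 = 0; a_7 = 31; a_8 = 31; a_9 = 7; a_{10} = 38; a_{11} = 45; a_{12} = 28; a_{13} = 18; a_{14} = 46; a_{15} = 9; a_{16} = 0; a_{17} = 9; a_{18} = 9; a_{19} = 18; a_{20} = 27; a_{21} = 45.
The sequence repeats with period 20.
(230 - 0) mod 20 = 10, so a_{230} = a_{10} = 38.

38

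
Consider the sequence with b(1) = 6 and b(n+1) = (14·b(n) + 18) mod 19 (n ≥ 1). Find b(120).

4

Listing terms: b(1) = 6,  b(2) = 7,  b(3) = 2,  b(4) = 8,  b(5) = 16,  b(6) = 14,  b(7) = 5,  b(8) = 12,  b(9) = 15,  b(10) = 0,  b(11) = 18,  b(12) = 4,  b(13) = 17,  b(14) = 9,  b(15) = 11,  b(16) = 1,  b(17) = 13,  b(18) = 10,  b(19) = 6.
The sequence repeats with period 18.
(120 - 1) mod 18 = 11, so b(120) = b(12) = 4.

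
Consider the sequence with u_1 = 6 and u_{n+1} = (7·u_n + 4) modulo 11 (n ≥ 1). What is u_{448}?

u_1 = 6, u_2 = 2, u_3 = 7, u_4 = 9, u_5 = 1, u_6 = 0, u_7 = 4, u_8 = 10, u_9 = 8, u_{10} = 5, u_{11} = 6.
Since u_{11} = u_1 = 6, the sequence is periodic with period 10.
So u_{448} = u_{1 + ((448-1) mod 10)} = u_8 = 10.

10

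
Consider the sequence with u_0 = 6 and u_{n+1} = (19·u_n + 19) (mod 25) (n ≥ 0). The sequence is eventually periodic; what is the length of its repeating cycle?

10

Listing terms: u_0 = 6, u_1 = 8, u_2 = 21, u_3 = 18, u_4 = 11, u_5 = 3, u_6 = 1, u_7 = 13, u_8 = 16, u_9 = 23, u_{10} = 6.
The sequence repeats with period 10.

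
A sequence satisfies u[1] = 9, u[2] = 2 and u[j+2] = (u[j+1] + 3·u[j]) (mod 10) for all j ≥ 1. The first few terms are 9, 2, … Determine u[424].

Listing terms: u[1] = 9; u[2] = 2; u[3] = 9; u[4] = 5; u[5] = 2; u[6] = 7; u[7] = 3; u[8] = 4; u[9] = 3; u[10] = 5; u[11] = 4; u[12] = 9; u[13] = 1; u[14] = 8; u[15] = 1; u[16] = 5; u[17] = 8; u[18] = 3; u[19] = 7; u[20] = 6; u[21] = 7; u[22] = 5; u[23] = 6; u[24] = 1; u[25] = 9; u[26] = 2.
The sequence repeats with period 24.
(424 - 1) mod 24 = 15, so u[424] = u[16] = 5.

5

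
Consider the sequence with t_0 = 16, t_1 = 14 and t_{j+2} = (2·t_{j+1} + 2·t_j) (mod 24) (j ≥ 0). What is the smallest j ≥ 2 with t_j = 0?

5

t_0 = 16, t_1 = 14, t_2 = 12, t_3 = 4, t_4 = 8, t_5 = 0, t_6 = 16, t_7 = 8, t_8 = 0.
Since (t_7, t_8) = (t_4, t_5) = (8, 0) (two consecutive terms determine the rest), the sequence is eventually periodic: after a pre-period of length 4 it cycles with period 3.
The value 0 first appears (with j ≥ 2) at t_5.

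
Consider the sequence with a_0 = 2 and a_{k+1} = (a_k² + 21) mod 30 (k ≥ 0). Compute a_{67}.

25

Computing terms: a_0 = 2, a_1 = 25, a_2 = 16, a_3 = 7, a_4 = 10, a_5 = 1, a_6 = 22, a_7 = 25.
Since a_7 = a_1 = 25, the sequence is eventually periodic: after a pre-period of length 1 it cycles with period 6.
For k ≥ 1, a_k depends only on (k - 1) mod 6. (67 - 1) mod 6 = 0, so a_{67} = a_1 = 25.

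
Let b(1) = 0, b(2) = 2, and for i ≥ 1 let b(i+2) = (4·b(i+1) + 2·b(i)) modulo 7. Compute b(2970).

6

We have b(1) = 0; b(2) = 2; b(3) = 1; b(4) = 1; b(5) = 6; b(6) = 5; b(7) = 4; b(8) = 5; b(9) = 0; b(10) = 3; b(11) = 5; b(12) = 5; b(13) = 2; b(14) = 4; b(15) = 6; b(16) = 4; b(17) = 0; b(18) = 1; b(19) = 4; b(20) = 4; b(21) = 3; b(22) = 6; b(23) = 2; b(24) = 6; b(25) = 0; b(26) = 5; b(27) = 6; b(28) = 6; b(29) = 1; b(30) = 2; b(31) = 3; b(32) = 2; b(33) = 0; b(34) = 4; b(35) = 2; b(36) = 2; b(37) = 5; b(38) = 3; b(39) = 1; b(40) = 3; b(41) = 0; b(42) = 6; b(43) = 3; b(44) = 3; b(45) = 4; b(46) = 1; b(47) = 5; b(48) = 1; b(49) = 0; b(50) = 2.
Since (b(49), b(50)) = (b(1), b(2)) = (0, 2) (two consecutive terms determine the rest), the sequence is periodic with period 48.
So b(2970) = b(1 + ((2970-1) mod 48)) = b(42) = 6.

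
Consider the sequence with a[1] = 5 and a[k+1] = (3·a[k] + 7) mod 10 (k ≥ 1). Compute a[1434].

2

a[1] = 5, a[2] = 2, a[3] = 3, a[4] = 6, a[5] = 5.
Since a[5] = a[1] = 5, the sequence is periodic with period 4.
(1434 - 1) mod 4 = 1, so a[1434] = a[2] = 2.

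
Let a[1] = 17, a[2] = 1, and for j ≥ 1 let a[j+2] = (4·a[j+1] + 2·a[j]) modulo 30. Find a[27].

8

a[1] = 17,  a[2] = 1,  a[3] = 8,  a[4] = 4,  a[5] = 2,  a[6] = 16,  a[7] = 8,  a[8] = 4.
Since (a[7], a[8]) = (a[3], a[4]) = (8, 4) (two consecutive terms determine the rest), the sequence is eventually periodic: after a pre-period of length 2 it cycles with period 4.
For j ≥ 3, a[j] depends only on (j - 3) mod 4. (27 - 3) mod 4 = 0, so a[27] = a[3] = 8.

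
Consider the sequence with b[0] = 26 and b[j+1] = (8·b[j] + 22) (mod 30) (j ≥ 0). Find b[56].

26

b[0] = 26, b[1] = 20, b[2] = 2, b[3] = 8, b[4] = 26.
Since b[4] = b[0] = 26, the sequence is periodic with period 4.
(56 - 0) mod 4 = 0, so b[56] = b[0] = 26.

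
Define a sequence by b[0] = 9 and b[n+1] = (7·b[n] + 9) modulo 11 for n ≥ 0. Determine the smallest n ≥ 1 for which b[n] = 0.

9

Listing terms: b[0] = 9; b[1] = 6; b[2] = 7; b[3] = 3; b[4] = 8; b[5] = 10; b[6] = 2; b[7] = 1; b[8] = 5; b[9] = 0; b[10] = 9.
The sequence repeats with period 10.
The value 0 first appears (with n ≥ 1) at b[9].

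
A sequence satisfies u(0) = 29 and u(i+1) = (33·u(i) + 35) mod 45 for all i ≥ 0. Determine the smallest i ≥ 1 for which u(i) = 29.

4

We have u(0) = 29,  u(1) = 2,  u(2) = 11,  u(3) = 38,  u(4) = 29.
Since u(4) = u(0) = 29, the sequence is periodic with period 4.
The value 29 next appears (with i ≥ 1) at u(4).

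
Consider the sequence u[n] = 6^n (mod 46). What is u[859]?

6

We have u[0] = 1,  u[1] = 6,  u[2] = 36,  u[3] = 32,  u[4] = 8,  u[5] = 2,  u[6] = 12,  u[7] = 26,  u[8] = 18,  u[9] = 16,  u[10] = 4,  u[11] = 24,  u[12] = 6.
Since u[12] = u[1] = 6, the sequence is eventually periodic: after a pre-period of length 1 it cycles with period 11.
For n ≥ 1, u[n] depends only on (n - 1) mod 11. (859 - 1) mod 11 = 0, so u[859] = u[1] = 6.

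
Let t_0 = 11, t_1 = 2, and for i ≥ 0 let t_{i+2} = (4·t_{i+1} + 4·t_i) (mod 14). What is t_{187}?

t_0 = 11; t_1 = 2; t_2 = 10; t_3 = 6; t_4 = 8; t_5 = 0; t_6 = 4; t_7 = 2; t_8 = 10.
Since (t_7, t_8) = (t_1, t_2) = (2, 10) (two consecutive terms determine the rest), the sequence is eventually periodic: after a pre-period of length 1 it cycles with period 6.
For i ≥ 1, t_i depends only on (i - 1) mod 6. (187 - 1) mod 6 = 0, so t_{187} = t_1 = 2.

2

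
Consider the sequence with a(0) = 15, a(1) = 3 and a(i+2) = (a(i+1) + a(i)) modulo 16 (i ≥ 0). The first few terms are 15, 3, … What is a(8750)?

a(0) = 15, a(1) = 3, a(2) = 2, a(3) = 5, a(4) = 7, a(5) = 12, a(6) = 3, a(7) = 15, a(8) = 2, a(9) = 1, a(10) = 3, a(11) = 4, a(12) = 7, a(13) = 11, a(14) = 2, a(15) = 13, a(16) = 15, a(17) = 12, a(18) = 11, a(19) = 7, a(20) = 2, a(21) = 9, a(22) = 11, a(23) = 4, a(24) = 15, a(25) = 3.
The sequence repeats with period 24.
So a(8750) = a(0 + ((8750-0) mod 24)) = a(14) = 2.

2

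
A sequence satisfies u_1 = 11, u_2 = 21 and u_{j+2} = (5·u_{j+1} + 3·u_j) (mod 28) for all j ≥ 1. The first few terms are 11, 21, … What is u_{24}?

Listing terms: u_1 = 11; u_2 = 21; u_3 = 26; u_4 = 25; u_5 = 7; u_6 = 26; u_7 = 11; u_8 = 21.
The sequence repeats with period 6.
So u_{24} = u_{1 + ((24-1) mod 6)} = u_6 = 26.

26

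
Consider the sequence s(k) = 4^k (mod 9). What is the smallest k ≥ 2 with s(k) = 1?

3

We have s(1) = 4, s(2) = 7, s(3) = 1, s(4) = 4.
The sequence repeats with period 3.
The value 1 first appears (with k ≥ 2) at s(3).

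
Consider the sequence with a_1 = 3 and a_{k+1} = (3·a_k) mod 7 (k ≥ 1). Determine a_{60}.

We have a_1 = 3, a_2 = 2, a_3 = 6, a_4 = 4, a_5 = 5, a_6 = 1, a_7 = 3.
The sequence repeats with period 6.
(60 - 1) mod 6 = 5, so a_{60} = a_6 = 1.

1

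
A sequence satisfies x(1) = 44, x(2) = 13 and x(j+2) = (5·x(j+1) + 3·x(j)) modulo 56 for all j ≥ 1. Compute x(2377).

44

Computing terms: x(1) = 44; x(2) = 13; x(3) = 29; x(4) = 16; x(5) = 55; x(6) = 43; x(7) = 44; x(8) = 13.
Since (x(7), x(8)) = (x(1), x(2)) = (44, 13) (two consecutive terms determine the rest), the sequence is periodic with period 6.
So x(2377) = x(1 + ((2377-1) mod 6)) = x(1) = 44.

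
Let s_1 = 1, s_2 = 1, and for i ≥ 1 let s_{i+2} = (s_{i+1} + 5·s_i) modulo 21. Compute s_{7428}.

9

s_1 = 1,  s_2 = 1,  s_3 = 6,  s_4 = 11,  s_5 = 20,  s_6 = 12,  s_7 = 7,  s_8 = 4,  s_9 = 18,  s_{10} = 17,  s_{11} = 2,  s_{12} = 3,  s_{13} = 13,  s_{14} = 7,  s_{15} = 9,  s_{16} = 2,  s_{17} = 5,  s_{18} = 15,  s_{19} = 19,  s_{20} = 10,  s_{21} = 0,  s_{22} = 8,  s_{23} = 8,  s_{24} = 6,  s_{25} = 4,  s_{26} = 13,  s_{27} = 12,  s_{28} = 14,  s_{29} = 11,  s_{30} = 18,  s_{31} = 10,  s_{32} = 16,  s_{33} = 3,  s_{34} = 20,  s_{35} = 14,  s_{36} = 9,  s_{37} = 16,  s_{38} = 19,  s_{39} = 15,  s_{40} = 5,  s_{41} = 17,  s_{42} = 0,  s_{43} = 1,  s_{44} = 1.
The sequence repeats with period 42.
(7428 - 1) mod 42 = 35, so s_{7428} = s_{36} = 9.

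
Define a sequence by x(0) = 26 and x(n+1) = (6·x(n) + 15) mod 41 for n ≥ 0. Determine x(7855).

Computing terms: x(0) = 26; x(1) = 7; x(2) = 16; x(3) = 29; x(4) = 25; x(5) = 1; x(6) = 21; x(7) = 18; x(8) = 0; x(9) = 15; x(10) = 23; x(11) = 30; x(12) = 31; x(13) = 37; x(14) = 32; x(15) = 2; x(16) = 27; x(17) = 13; x(18) = 11; x(19) = 40; x(20) = 9; x(21) = 28; x(22) = 19; x(23) = 6; x(24) = 10; x(25) = 34; x(26) = 14; x(27) = 17; x(28) = 35; x(29) = 20; x(30) = 12; x(31) = 5; x(32) = 4; x(33) = 39; x(34) = 3; x(35) = 33; x(36) = 8; x(37) = 22; x(38) = 24; x(39) = 36; x(40) = 26.
The sequence repeats with period 40.
So x(7855) = x(0 + ((7855-0) mod 40)) = x(15) = 2.

2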